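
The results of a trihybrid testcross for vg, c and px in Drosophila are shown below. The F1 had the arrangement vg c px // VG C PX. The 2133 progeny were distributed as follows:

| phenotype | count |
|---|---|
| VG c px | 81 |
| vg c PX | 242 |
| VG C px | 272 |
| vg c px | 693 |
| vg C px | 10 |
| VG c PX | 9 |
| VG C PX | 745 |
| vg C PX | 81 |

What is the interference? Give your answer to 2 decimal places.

0.58

The two rarest classes, vg C px and VG c PX, are the double crossovers. Comparing them with the parentals, only the c allele has switched, so c is the middle locus and the order is vg – c – px.
vg–c: (162 + 19)/2133 = 0.0849; c–px: (514 + 19)/2133 = 0.2499.
Expected DCO frequency = 0.0849 × 0.2499 ≈ 0.02122; observed = 19/2133 ≈ 0.00891.
Coefficient of coincidence = 0.00891/0.02122 ≈ 0.42; interference = 1 − 0.42 = 0.58.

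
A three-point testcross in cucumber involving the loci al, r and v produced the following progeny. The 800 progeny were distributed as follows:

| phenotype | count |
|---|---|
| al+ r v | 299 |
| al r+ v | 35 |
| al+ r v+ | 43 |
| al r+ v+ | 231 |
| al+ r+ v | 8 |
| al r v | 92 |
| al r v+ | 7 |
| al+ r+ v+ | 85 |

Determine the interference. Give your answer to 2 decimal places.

0.33

The two most frequent reciprocal classes, al r+ v+ and al+ r v, are the parental types, so the F1 was al r+ v+ / al+ r v.
The two rarest classes, al r v+ and al+ r+ v, are the double crossovers. Comparing them with the parentals, only the r allele has switched, so r is the middle locus and the order is v – r – al.
v–r: (78 + 15)/800 = 0.1163; r–al: (177 + 15)/800 = 0.2400.
Expected DCO frequency = 0.1163 × 0.2400 ≈ 0.02791; observed = 15/800 ≈ 0.01875.
Coefficient of coincidence = 0.01875/0.02791 ≈ 0.67; interference = 1 − 0.67 = 0.33.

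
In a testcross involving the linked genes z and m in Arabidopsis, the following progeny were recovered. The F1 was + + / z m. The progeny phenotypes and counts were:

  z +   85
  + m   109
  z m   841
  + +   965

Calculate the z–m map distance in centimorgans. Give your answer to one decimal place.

9.7 centimorgans

The recombinant classes are + m and z +: 109 + 85 = 194.
Recombination frequency = 194/2000 = 0.0970 ≈ 9.7%, i.e. 9.7 centimorgans.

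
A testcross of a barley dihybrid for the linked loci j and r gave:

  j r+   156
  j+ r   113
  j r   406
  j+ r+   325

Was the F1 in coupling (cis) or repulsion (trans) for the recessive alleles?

cis

The two most frequent classes are j+ r+ (325) and j r (406); these are the parental (non-recombinant) types.
So the F1 carried j+ r+ on one chromosome and j r on the other — the recessive alleles are on the same chromosome (cis / coupling).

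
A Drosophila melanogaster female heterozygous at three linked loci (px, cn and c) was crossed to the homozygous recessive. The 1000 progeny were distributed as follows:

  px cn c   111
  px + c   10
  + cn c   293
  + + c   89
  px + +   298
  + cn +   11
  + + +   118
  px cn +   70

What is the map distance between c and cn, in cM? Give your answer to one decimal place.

18.0 cM

The two most frequent reciprocal classes, px + + and + cn c, are the parental types, so the F1 was px + + / + cn c.
The two rarest classes, px + c and + cn +, are the double crossovers. Comparing them with the parentals, only the c allele has switched, so c is the middle locus and the order is px – c – cn.
Crossovers in the c–cn interval produce the single-crossover classes px cn + and + + c (70 + 89 = 159) plus the double crossovers (21).
RF(c–cn) = (159 + 21) / 1000 = 180/1000 = 0.1800 → 18.0 cM.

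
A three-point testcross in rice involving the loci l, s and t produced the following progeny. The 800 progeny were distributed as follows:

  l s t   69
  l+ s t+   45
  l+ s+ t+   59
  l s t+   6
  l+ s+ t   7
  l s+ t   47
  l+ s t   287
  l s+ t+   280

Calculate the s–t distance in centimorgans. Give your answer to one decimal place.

The two most frequent reciprocal classes, l+ s t and l s+ t+, are the parental types, so the F1 was l+ s t / l s+ t+.
The two rarest classes, l+ s+ t and l s t+, are the double crossovers. Comparing them with the parentals, only the s allele has switched, so s is the middle locus and the order is t – s – l.
Crossovers in the t–s interval produce the single-crossover classes l+ s t+ and l s+ t (45 + 47 = 92) plus the double crossovers (13).
RF(t–s) = (92 + 13) / 800 = 105/800 = 0.1313 → 13.1 centimorgans.

13.1 centimorgans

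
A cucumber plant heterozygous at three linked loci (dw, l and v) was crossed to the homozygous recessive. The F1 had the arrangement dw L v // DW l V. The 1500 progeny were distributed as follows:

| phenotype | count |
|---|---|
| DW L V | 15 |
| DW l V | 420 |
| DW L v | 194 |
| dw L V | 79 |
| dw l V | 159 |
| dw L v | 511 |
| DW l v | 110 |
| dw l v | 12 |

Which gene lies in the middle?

l

The two rarest classes, dw l v and DW L V, are the double crossovers. Comparing them with the parentals, only the l allele has switched, so l is the middle locus and the order is dw – l – v.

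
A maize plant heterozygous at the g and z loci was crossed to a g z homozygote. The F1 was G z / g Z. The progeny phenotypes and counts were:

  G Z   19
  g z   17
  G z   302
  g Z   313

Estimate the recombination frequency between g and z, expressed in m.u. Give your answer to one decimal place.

5.5 m.u.

The recombinant classes are G Z and g z: 19 + 17 = 36.
Recombination frequency = 36/651 = 0.0553 ≈ 5.5%, i.e. 5.5 m.u.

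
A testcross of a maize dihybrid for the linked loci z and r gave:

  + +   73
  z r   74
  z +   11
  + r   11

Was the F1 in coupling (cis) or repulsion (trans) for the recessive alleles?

The two most frequent classes are + + (73) and z r (74); these are the parental (non-recombinant) types.
So the F1 carried + + on one chromosome and z r on the other — the recessive alleles are on the same chromosome (cis / coupling).

cis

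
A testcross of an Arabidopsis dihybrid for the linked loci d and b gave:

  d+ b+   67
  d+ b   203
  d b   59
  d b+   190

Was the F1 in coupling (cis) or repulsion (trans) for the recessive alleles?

trans

The two most frequent classes are d+ b (203) and d b+ (190); these are the parental (non-recombinant) types.
So the F1 carried d+ b on one chromosome and d b+ on the other — the recessive alleles are on opposite chromosomes (trans / repulsion).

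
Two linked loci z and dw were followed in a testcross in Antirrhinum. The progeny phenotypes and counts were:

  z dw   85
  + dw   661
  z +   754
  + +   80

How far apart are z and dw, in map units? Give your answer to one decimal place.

10.4 map units

The two most frequent classes, + dw (661) and z + (754), are the parental types, so the F1 was + dw / z +.
The recombinant classes are + + and z dw: 80 + 85 = 165.
Recombination frequency = 165/1580 = 0.1044 ≈ 10.4%, i.e. 10.4 map units.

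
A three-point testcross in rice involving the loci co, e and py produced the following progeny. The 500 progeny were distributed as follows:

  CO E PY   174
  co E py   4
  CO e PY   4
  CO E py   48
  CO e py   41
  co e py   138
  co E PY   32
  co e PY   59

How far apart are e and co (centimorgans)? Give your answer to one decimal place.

16.2 centimorgans

The two most frequent reciprocal classes, co e py and CO E PY, are the parental types, so the F1 was co e py / CO E PY.
The two rarest classes, co E py and CO e PY, are the double crossovers. Comparing them with the parentals, only the e allele has switched, so e is the middle locus and the order is co – e – py.
Crossovers in the co–e interval produce the single-crossover classes CO e py and co E PY (41 + 32 = 73) plus the double crossovers (8).
RF(co–e) = (73 + 8) / 500 = 81/500 = 0.1620 → 16.2 centimorgans.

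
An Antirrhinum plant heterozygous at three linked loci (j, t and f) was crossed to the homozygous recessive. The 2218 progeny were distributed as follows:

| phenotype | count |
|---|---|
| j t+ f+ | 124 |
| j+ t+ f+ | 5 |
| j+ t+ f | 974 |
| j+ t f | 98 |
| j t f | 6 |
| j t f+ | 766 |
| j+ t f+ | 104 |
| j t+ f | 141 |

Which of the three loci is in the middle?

f

The two most frequent reciprocal classes, j+ t+ f and j t f+, are the parental types, so the F1 was j+ t+ f / j t f+.
The two rarest classes, j+ t+ f+ and j t f, are the double crossovers. Comparing them with the parentals, only the f allele has switched, so f is the middle locus and the order is j – f – t.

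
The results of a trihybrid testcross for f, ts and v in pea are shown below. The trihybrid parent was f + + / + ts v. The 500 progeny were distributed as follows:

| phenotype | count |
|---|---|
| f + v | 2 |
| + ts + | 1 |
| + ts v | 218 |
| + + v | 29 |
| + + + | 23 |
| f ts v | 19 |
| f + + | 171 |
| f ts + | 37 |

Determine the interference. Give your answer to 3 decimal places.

The two rarest classes, f + v and + ts +, are the double crossovers. Comparing them with the parentals, only the v allele has switched, so v is the middle locus and the order is f – v – ts.
f–v: (42 + 3)/500 = 0.0900; v–ts: (66 + 3)/500 = 0.1380.
Expected DCO frequency = 0.0900 × 0.1380 ≈ 0.01242; observed = 3/500 ≈ 0.00600.
Coefficient of coincidence = 0.00600/0.01242 ≈ 0.483; interference = 1 − 0.483 = 0.517.

0.517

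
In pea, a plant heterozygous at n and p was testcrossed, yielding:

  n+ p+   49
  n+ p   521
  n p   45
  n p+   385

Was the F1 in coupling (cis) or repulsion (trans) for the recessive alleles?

trans

The two most frequent classes are n+ p (521) and n p+ (385); these are the parental (non-recombinant) types.
So the F1 carried n+ p on one chromosome and n p+ on the other — the recessive alleles are on opposite chromosomes (trans / repulsion).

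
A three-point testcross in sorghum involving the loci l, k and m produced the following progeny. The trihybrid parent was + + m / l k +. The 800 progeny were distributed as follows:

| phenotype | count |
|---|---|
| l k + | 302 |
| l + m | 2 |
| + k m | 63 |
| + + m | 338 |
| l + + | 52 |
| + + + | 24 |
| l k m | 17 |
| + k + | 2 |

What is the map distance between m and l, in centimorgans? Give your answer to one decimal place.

5.6 centimorgans

The two rarest classes, l + m and + k +, are the double crossovers. Comparing them with the parentals, only the l allele has switched, so l is the middle locus and the order is k – l – m.
Crossovers in the l–m interval produce the single-crossover classes + + + and l k m (24 + 17 = 41) plus the double crossovers (4).
RF(l–m) = (41 + 4) / 800 = 45/800 = 0.0563 → 5.6 centimorgans.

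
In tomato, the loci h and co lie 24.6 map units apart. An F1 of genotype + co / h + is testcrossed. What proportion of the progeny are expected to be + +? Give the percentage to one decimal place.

12.3%

A map distance of 24.6 map units corresponds to a recombination frequency of 0.246.
The F1 is + co / h +, so + + is a recombinant gamete class with expected frequency r/2 = 0.246/2 = 0.1230.
That is 0.1230 = 12.3% of the progeny.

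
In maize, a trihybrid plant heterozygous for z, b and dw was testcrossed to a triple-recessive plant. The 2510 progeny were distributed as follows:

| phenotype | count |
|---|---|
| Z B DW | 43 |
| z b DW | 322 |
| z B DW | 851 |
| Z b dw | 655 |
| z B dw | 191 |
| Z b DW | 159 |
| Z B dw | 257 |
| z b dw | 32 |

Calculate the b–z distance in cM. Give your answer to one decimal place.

26.1 cM

The two most frequent reciprocal classes, z B DW and Z b dw, are the parental types, so the F1 was z B DW / Z b dw.
The two rarest classes, Z B DW and z b dw, are the double crossovers. Comparing them with the parentals, only the z allele has switched, so z is the middle locus and the order is b – z – dw.
Crossovers in the b–z interval produce the single-crossover classes z b DW and Z B dw (322 + 257 = 579) plus the double crossovers (75).
RF(b–z) = (579 + 75) / 2510 = 654/2510 = 0.2606 → 26.1 cM.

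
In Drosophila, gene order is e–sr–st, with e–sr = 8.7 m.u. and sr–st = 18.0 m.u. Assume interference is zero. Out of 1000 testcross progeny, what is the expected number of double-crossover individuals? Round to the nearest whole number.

16

Map distances give recombination frequencies of 0.087 and 0.180 for the two intervals.
With no interference, expected double-crossover frequency = 0.087 × 0.180 = 0.01566.
Expected number = 0.01566 × 1000 = 15.66 ≈ 16.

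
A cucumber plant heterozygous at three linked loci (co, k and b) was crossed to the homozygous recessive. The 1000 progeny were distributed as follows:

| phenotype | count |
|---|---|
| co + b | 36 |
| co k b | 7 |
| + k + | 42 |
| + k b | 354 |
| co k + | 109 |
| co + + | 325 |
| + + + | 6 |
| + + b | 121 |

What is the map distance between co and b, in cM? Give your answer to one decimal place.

9.1 cM

The two most frequent reciprocal classes, + k b and co + +, are the parental types, so the F1 was + k b / co + +.
The two rarest classes, co k b and + + +, are the double crossovers. Comparing them with the parentals, only the co allele has switched, so co is the middle locus and the order is k – co – b.
Crossovers in the co–b interval produce the single-crossover classes + k + and co + b (42 + 36 = 78) plus the double crossovers (13).
RF(co–b) = (78 + 13) / 1000 = 91/1000 = 0.0910 → 9.1 cM.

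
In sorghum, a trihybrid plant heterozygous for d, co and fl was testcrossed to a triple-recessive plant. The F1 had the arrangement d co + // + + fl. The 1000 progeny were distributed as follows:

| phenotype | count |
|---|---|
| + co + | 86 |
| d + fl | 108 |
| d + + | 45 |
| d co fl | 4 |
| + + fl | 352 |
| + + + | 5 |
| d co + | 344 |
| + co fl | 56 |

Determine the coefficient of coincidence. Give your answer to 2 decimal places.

0.40

The two rarest classes, d co fl and + + +, are the double crossovers. Comparing them with the parentals, only the fl allele has switched, so fl is the middle locus and the order is co – fl – d.
co–fl: (101 + 9)/1000 = 0.1100; fl–d: (194 + 9)/1000 = 0.2030.
Expected DCO frequency = 0.1100 × 0.2030 ≈ 0.02233; observed = 9/1000 ≈ 0.00900.
Coefficient of coincidence = 0.00900/0.02233 ≈ 0.40.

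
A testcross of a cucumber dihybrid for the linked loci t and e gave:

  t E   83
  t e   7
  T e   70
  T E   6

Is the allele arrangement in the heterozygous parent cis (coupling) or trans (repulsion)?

trans

The two most frequent classes are T e (70) and t E (83); these are the parental (non-recombinant) types.
So the F1 carried T e on one chromosome and t E on the other — the recessive alleles are on opposite chromosomes (trans / repulsion).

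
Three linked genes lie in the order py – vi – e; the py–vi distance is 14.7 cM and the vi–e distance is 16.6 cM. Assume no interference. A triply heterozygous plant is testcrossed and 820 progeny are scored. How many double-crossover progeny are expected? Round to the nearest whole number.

Map distances give recombination frequencies of 0.147 and 0.166 for the two intervals.
With no interference, expected double-crossover frequency = 0.147 × 0.166 = 0.02440.
Expected number = 0.02440 × 820 = 20.01 ≈ 20.

20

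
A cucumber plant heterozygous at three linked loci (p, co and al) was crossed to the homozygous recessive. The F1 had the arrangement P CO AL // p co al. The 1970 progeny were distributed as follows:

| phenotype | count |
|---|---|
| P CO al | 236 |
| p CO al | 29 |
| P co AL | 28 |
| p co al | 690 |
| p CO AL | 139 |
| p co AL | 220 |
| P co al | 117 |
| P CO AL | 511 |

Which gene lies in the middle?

co

The two rarest classes, P co AL and p CO al, are the double crossovers. Comparing them with the parentals, only the co allele has switched, so co is the middle locus and the order is al – co – p.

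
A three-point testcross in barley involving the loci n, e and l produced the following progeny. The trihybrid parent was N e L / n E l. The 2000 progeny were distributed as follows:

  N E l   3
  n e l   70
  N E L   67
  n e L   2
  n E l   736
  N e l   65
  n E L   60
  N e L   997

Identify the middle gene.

n

The two rarest classes, n e L and N E l, are the double crossovers. Comparing them with the parentals, only the n allele has switched, so n is the middle locus and the order is e – n – l.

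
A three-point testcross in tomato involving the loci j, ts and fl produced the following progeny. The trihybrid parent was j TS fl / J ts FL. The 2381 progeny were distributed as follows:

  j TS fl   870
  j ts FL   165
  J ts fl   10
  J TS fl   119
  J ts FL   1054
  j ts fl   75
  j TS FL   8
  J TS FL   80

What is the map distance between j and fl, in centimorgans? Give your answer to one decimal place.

The two rarest classes, j TS FL and J ts fl, are the double crossovers. Comparing them with the parentals, only the fl allele has switched, so fl is the middle locus and the order is j – fl – ts.
Crossovers in the j–fl interval produce the single-crossover classes J TS fl and j ts FL (119 + 165 = 284) plus the double crossovers (18).
RF(j–fl) = (284 + 18) / 2381 = 302/2381 = 0.1268 → 12.7 centimorgans.

12.7 centimorgans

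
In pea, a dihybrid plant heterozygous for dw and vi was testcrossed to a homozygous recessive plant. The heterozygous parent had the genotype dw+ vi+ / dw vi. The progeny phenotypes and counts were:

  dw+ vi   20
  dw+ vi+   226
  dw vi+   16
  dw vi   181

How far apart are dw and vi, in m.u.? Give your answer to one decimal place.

8.1 m.u.

The recombinant classes are dw+ vi and dw vi+: 20 + 16 = 36.
Recombination frequency = 36/443 = 0.0813 ≈ 8.1%, i.e. 8.1 m.u.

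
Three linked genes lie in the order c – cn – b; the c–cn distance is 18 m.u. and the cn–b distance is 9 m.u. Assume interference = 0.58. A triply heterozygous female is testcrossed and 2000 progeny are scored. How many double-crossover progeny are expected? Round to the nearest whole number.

Map distances give recombination frequencies of 0.180 and 0.090 for the two intervals.
With interference 0.58 (so coincidence = 0.42), expected double-crossover frequency = 0.180 × 0.090 × 0.42 = 0.00680.
Expected number = 0.00680 × 2000 = 13.61 ≈ 14.

14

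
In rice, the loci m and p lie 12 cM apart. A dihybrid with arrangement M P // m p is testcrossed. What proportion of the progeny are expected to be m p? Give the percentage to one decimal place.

44.0%

A map distance of 12 cM corresponds to a recombination frequency of 0.120.
The F1 is M P / m p, so m p is a parental gamete class with expected frequency (1 − r)/2 = 0.880/2 = 0.4400.
That is 0.4400 = 44.0% of the progeny.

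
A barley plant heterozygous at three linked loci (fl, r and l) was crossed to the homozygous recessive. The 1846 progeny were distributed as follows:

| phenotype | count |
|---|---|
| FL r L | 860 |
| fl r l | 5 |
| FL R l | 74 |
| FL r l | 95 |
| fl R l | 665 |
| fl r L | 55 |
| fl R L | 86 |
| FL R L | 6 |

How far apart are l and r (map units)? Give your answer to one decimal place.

10.4 map units

The two most frequent reciprocal classes, fl R l and FL r L, are the parental types, so the F1 was fl R l / FL r L.
The two rarest classes, fl r l and FL R L, are the double crossovers. Comparing them with the parentals, only the r allele has switched, so r is the middle locus and the order is l – r – fl.
Crossovers in the l–r interval produce the single-crossover classes fl R L and FL r l (86 + 95 = 181) plus the double crossovers (11).
RF(l–r) = (181 + 11) / 1846 = 192/1846 = 0.1040 → 10.4 map units.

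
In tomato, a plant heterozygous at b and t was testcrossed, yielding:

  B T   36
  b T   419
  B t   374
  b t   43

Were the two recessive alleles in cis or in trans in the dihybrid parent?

The two most frequent classes are B t (374) and b T (419); these are the parental (non-recombinant) types.
So the F1 carried B t on one chromosome and b T on the other — the recessive alleles are on opposite chromosomes (trans / repulsion).

trans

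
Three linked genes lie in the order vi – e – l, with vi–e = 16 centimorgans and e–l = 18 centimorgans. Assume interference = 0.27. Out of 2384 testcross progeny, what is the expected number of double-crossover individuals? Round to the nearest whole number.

50

Map distances give recombination frequencies of 0.160 and 0.180 for the two intervals.
With interference 0.27 (so coincidence = 0.73), expected double-crossover frequency = 0.160 × 0.180 × 0.73 = 0.02102.
Expected number = 0.02102 × 2384 = 50.12 ≈ 50.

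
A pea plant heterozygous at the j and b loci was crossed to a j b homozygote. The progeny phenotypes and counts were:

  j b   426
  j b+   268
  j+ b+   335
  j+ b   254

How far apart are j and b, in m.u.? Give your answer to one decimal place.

The two most frequent classes, j+ b+ (335) and j b (426), are the parental types, so the F1 was j+ b+ / j b.
The recombinant classes are j+ b and j b+: 254 + 268 = 522.
Recombination frequency = 522/1283 = 0.4069 ≈ 40.7%, i.e. 40.7 m.u.

40.7 m.u.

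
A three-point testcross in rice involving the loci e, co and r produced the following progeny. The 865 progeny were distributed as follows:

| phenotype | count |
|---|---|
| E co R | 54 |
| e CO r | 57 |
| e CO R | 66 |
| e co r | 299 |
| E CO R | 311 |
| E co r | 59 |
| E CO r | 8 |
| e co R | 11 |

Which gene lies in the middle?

The two most frequent reciprocal classes, E CO R and e co r, are the parental types, so the F1 was E CO R / e co r.
The two rarest classes, E CO r and e co R, are the double crossovers. Comparing them with the parentals, only the r allele has switched, so r is the middle locus and the order is e – r – co.

r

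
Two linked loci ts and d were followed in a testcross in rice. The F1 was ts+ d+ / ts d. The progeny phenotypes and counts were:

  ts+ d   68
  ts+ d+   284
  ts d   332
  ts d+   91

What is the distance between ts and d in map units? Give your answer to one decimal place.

20.5 map units

The recombinant classes are ts+ d and ts d+: 68 + 91 = 159.
Recombination frequency = 159/775 = 0.2052 ≈ 20.5%, i.e. 20.5 map units.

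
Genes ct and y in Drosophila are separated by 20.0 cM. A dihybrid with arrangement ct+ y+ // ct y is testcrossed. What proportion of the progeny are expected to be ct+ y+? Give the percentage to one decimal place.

A map distance of 20.0 cM corresponds to a recombination frequency of 0.200.
The F1 is ct+ y+ / ct y, so ct+ y+ is a parental gamete class with expected frequency (1 − r)/2 = 0.800/2 = 0.4000.
That is 0.4000 = 40.0% of the progeny.

40.0%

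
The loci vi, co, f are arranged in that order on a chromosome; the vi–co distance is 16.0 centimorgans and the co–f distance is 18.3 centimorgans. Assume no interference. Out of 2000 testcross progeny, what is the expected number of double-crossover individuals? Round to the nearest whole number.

59

Map distances give recombination frequencies of 0.160 and 0.183 for the two intervals.
With no interference, expected double-crossover frequency = 0.160 × 0.183 = 0.02928.
Expected number = 0.02928 × 2000 = 58.56 ≈ 59.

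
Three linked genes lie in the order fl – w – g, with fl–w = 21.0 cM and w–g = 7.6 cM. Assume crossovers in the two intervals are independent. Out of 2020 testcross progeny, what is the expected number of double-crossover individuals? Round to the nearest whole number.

32

Map distances give recombination frequencies of 0.210 and 0.076 for the two intervals.
With no interference, expected double-crossover frequency = 0.210 × 0.076 = 0.01596.
Expected number = 0.01596 × 2020 = 32.24 ≈ 32.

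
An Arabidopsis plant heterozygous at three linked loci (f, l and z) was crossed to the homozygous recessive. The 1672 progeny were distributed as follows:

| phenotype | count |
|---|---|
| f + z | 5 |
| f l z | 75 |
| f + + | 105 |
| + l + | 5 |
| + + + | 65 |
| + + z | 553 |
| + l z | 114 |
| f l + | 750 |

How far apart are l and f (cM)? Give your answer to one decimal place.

The two most frequent reciprocal classes, f l + and + + z, are the parental types, so the F1 was f l + / + + z.
The two rarest classes, + l + and f + z, are the double crossovers. Comparing them with the parentals, only the f allele has switched, so f is the middle locus and the order is z – f – l.
Crossovers in the f–l interval produce the single-crossover classes f + + and + l z (105 + 114 = 219) plus the double crossovers (10).
RF(f–l) = (219 + 10) / 1672 = 229/1672 = 0.1370 → 13.7 cM.

13.7 cM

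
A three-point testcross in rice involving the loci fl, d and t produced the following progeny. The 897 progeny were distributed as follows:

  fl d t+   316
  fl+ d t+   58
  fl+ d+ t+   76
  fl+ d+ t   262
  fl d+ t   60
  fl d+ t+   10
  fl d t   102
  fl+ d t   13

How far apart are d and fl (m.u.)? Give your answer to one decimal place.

15.7 m.u.

The two most frequent reciprocal classes, fl d t+ and fl+ d+ t, are the parental types, so the F1 was fl d t+ / fl+ d+ t.
The two rarest classes, fl d+ t+ and fl+ d t, are the double crossovers. Comparing them with the parentals, only the d allele has switched, so d is the middle locus and the order is t – d – fl.
Crossovers in the d–fl interval produce the single-crossover classes fl+ d t+ and fl d+ t (58 + 60 = 118) plus the double crossovers (23).
RF(d–fl) = (118 + 23) / 897 = 141/897 = 0.1572 → 15.7 m.u.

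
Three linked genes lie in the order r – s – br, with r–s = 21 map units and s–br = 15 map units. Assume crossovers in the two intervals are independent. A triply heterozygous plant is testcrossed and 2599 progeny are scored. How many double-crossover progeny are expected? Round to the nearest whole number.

Map distances give recombination frequencies of 0.210 and 0.150 for the two intervals.
With no interference, expected double-crossover frequency = 0.210 × 0.150 = 0.03150.
Expected number = 0.03150 × 2599 = 81.87 ≈ 82.

82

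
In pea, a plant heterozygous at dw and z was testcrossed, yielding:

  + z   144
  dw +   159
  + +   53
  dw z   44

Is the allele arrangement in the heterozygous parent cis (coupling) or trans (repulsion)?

trans

The two most frequent classes are + z (144) and dw + (159); these are the parental (non-recombinant) types.
So the F1 carried + z on one chromosome and dw + on the other — the recessive alleles are on opposite chromosomes (trans / repulsion).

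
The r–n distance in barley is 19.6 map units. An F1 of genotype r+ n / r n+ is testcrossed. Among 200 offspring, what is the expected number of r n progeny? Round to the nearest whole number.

20

A map distance of 19.6 map units corresponds to a recombination frequency of 0.196.
The F1 is r+ n / r n+, so r n is a recombinant gamete class with expected frequency r/2 = 0.196/2 = 0.0980.
Expected number = 0.0980 × 200 = 19.60 ≈ 20.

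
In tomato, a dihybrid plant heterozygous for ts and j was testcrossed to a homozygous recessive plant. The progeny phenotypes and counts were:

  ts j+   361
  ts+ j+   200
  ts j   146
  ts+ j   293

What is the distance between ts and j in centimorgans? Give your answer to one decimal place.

The two most frequent classes, ts+ j (293) and ts j+ (361), are the parental types, so the F1 was ts+ j / ts j+.
The recombinant classes are ts+ j+ and ts j: 200 + 146 = 346.
Recombination frequency = 346/1000 = 0.3460 ≈ 34.6%, i.e. 34.6 centimorgans.

34.6 centimorgans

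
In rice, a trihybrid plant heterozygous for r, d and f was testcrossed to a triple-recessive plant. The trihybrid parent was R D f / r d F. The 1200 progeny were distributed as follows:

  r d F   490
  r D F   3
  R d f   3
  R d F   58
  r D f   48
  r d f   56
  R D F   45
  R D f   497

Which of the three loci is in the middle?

The two rarest classes, R d f and r D F, are the double crossovers. Comparing them with the parentals, only the d allele has switched, so d is the middle locus and the order is f – d – r.

d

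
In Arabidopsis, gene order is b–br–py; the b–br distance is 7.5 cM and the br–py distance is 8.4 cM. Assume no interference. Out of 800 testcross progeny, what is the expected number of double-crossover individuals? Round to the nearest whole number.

Map distances give recombination frequencies of 0.075 and 0.084 for the two intervals.
With no interference, expected double-crossover frequency = 0.075 × 0.084 = 0.00630.
Expected number = 0.00630 × 800 = 5.04 ≈ 5.

5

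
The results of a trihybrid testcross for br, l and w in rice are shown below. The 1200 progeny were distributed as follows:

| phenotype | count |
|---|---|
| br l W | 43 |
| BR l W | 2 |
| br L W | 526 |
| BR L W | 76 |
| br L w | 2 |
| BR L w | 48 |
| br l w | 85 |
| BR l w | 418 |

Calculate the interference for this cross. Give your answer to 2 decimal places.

0.69

The two most frequent reciprocal classes, BR l w and br L W, are the parental types, so the F1 was BR l w / br L W.
The two rarest classes, BR l W and br L w, are the double crossovers. Comparing them with the parentals, only the w allele has switched, so w is the middle locus and the order is l – w – br.
l–w: (91 + 4)/1200 = 0.0792; w–br: (161 + 4)/1200 = 0.1375.
Expected DCO frequency = 0.0792 × 0.1375 ≈ 0.01089; observed = 4/1200 ≈ 0.00333.
Coefficient of coincidence = 0.00333/0.01089 ≈ 0.31; interference = 1 − 0.31 = 0.69.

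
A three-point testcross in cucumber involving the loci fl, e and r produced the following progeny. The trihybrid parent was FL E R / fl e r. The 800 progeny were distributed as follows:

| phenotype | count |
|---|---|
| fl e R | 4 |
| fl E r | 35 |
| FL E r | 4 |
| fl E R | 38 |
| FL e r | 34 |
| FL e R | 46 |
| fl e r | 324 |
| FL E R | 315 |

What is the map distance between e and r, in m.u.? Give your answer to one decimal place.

The two rarest classes, FL E r and fl e R, are the double crossovers. Comparing them with the parentals, only the r allele has switched, so r is the middle locus and the order is e – r – fl.
Crossovers in the e–r interval produce the single-crossover classes FL e R and fl E r (46 + 35 = 81) plus the double crossovers (8).
RF(e–r) = (81 + 8) / 800 = 89/800 = 0.1113 → 11.1 m.u.

11.1 m.u.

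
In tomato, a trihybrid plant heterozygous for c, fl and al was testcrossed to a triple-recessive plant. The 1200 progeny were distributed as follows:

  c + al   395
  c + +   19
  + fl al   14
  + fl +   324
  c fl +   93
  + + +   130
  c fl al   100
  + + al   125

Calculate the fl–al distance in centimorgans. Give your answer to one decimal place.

21.9 centimorgans

The two most frequent reciprocal classes, + fl + and c + al, are the parental types, so the F1 was + fl + / c + al.
The two rarest classes, + fl al and c + +, are the double crossovers. Comparing them with the parentals, only the al allele has switched, so al is the middle locus and the order is c – al – fl.
Crossovers in the al–fl interval produce the single-crossover classes + + + and c fl al (130 + 100 = 230) plus the double crossovers (33).
RF(al–fl) = (230 + 33) / 1200 = 263/1200 = 0.2192 → 21.9 centimorgans.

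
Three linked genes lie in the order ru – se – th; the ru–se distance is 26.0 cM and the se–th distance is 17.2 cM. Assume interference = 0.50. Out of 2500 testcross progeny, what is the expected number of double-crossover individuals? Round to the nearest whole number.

Map distances give recombination frequencies of 0.260 and 0.172 for the two intervals.
With interference 0.50 (so coincidence = 0.50), expected double-crossover frequency = 0.260 × 0.172 × 0.50 = 0.02236.
Expected number = 0.02236 × 2500 = 55.90 ≈ 56.

56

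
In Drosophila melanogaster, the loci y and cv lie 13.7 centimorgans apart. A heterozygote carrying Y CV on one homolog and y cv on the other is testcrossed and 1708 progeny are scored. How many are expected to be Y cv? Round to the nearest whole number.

117

A map distance of 13.7 centimorgans corresponds to a recombination frequency of 0.137.
The F1 is Y CV / y cv, so Y cv is a recombinant gamete class with expected frequency r/2 = 0.137/2 = 0.0685.
Expected number = 0.0685 × 1708 = 117.00 ≈ 117.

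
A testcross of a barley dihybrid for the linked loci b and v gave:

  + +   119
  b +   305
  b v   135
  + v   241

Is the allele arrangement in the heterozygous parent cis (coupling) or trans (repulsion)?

The two most frequent classes are + v (241) and b + (305); these are the parental (non-recombinant) types.
So the F1 carried + v on one chromosome and b + on the other — the recessive alleles are on opposite chromosomes (trans / repulsion).

trans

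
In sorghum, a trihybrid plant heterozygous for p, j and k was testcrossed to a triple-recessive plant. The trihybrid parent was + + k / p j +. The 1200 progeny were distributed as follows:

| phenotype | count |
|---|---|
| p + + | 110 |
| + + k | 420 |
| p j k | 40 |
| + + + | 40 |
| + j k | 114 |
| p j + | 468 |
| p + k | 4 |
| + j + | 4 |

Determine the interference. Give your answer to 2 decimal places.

0.53

The two rarest classes, p + k and + j +, are the double crossovers. Comparing them with the parentals, only the p allele has switched, so p is the middle locus and the order is j – p – k.
j–p: (224 + 8)/1200 = 0.1933; p–k: (80 + 8)/1200 = 0.0733.
Expected DCO frequency = 0.1933 × 0.0733 ≈ 0.01417; observed = 8/1200 ≈ 0.00667.
Coefficient of coincidence = 0.00667/0.01417 ≈ 0.47; interference = 1 − 0.47 = 0.53.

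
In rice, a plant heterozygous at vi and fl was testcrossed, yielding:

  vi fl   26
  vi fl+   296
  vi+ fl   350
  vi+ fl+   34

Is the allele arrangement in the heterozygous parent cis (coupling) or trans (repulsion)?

trans

The two most frequent classes are vi+ fl (350) and vi fl+ (296); these are the parental (non-recombinant) types.
So the F1 carried vi+ fl on one chromosome and vi fl+ on the other — the recessive alleles are on opposite chromosomes (trans / repulsion).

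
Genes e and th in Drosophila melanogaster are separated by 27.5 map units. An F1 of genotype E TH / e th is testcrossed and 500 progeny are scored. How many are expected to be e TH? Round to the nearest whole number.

69

A map distance of 27.5 map units corresponds to a recombination frequency of 0.275.
The F1 is E TH / e th, so e TH is a recombinant gamete class with expected frequency r/2 = 0.275/2 = 0.1375.
Expected number = 0.1375 × 500 = 68.75 ≈ 69.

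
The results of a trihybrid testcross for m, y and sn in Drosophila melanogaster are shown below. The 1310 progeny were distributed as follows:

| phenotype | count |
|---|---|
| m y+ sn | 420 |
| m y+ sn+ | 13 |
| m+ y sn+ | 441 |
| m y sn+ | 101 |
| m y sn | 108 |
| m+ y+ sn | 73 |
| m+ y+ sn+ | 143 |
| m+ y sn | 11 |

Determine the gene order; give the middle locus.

sn

The two most frequent reciprocal classes, m y+ sn and m+ y sn+, are the parental types, so the F1 was m y+ sn / m+ y sn+.
The two rarest classes, m y+ sn+ and m+ y sn, are the double crossovers. Comparing them with the parentals, only the sn allele has switched, so sn is the middle locus and the order is y – sn – m.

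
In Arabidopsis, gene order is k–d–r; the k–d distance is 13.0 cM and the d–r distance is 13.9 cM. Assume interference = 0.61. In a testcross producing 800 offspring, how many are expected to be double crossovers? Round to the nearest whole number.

Map distances give recombination frequencies of 0.130 and 0.139 for the two intervals.
With interference 0.61 (so coincidence = 0.39), expected double-crossover frequency = 0.130 × 0.139 × 0.39 = 0.00705.
Expected number = 0.00705 × 800 = 5.64 ≈ 6.

6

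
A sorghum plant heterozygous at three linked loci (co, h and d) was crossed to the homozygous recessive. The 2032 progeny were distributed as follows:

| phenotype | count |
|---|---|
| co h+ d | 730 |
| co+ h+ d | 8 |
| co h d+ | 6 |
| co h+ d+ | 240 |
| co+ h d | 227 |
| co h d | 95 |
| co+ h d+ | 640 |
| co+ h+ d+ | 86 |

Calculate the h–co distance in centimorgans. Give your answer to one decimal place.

9.6 centimorgans

The two most frequent reciprocal classes, co h+ d and co+ h d+, are the parental types, so the F1 was co h+ d / co+ h d+.
The two rarest classes, co+ h+ d and co h d+, are the double crossovers. Comparing them with the parentals, only the co allele has switched, so co is the middle locus and the order is h – co – d.
Crossovers in the h–co interval produce the single-crossover classes co h d and co+ h+ d+ (95 + 86 = 181) plus the double crossovers (14).
RF(h–co) = (181 + 14) / 2032 = 195/2032 = 0.0960 → 9.6 centimorgans.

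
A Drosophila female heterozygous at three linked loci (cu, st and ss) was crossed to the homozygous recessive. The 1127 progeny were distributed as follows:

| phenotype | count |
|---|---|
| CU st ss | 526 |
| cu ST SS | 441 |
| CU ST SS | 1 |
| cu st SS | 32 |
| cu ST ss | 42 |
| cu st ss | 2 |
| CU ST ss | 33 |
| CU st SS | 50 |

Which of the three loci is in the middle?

The two most frequent reciprocal classes, cu ST SS and CU st ss, are the parental types, so the F1 was cu ST SS / CU st ss.
The two rarest classes, CU ST SS and cu st ss, are the double crossovers. Comparing them with the parentals, only the cu allele has switched, so cu is the middle locus and the order is ss – cu – st.

cu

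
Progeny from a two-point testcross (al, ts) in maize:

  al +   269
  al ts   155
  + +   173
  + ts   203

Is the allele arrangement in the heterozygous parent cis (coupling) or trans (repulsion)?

trans

The two most frequent classes are + ts (203) and al + (269); these are the parental (non-recombinant) types.
So the F1 carried + ts on one chromosome and al + on the other — the recessive alleles are on opposite chromosomes (trans / repulsion).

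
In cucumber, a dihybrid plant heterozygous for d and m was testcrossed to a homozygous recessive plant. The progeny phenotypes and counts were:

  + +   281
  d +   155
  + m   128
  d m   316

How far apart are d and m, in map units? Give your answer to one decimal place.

The two most frequent classes, + + (281) and d m (316), are the parental types, so the F1 was + + / d m.
The recombinant classes are + m and d +: 128 + 155 = 283.
Recombination frequency = 283/880 = 0.3216 ≈ 32.2%, i.e. 32.2 map units.

32.2 map units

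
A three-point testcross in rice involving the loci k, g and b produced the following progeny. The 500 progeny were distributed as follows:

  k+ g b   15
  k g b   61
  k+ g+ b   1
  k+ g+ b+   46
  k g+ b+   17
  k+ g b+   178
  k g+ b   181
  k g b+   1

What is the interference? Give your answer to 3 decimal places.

0.730

The two most frequent reciprocal classes, k+ g b+ and k g+ b, are the parental types, so the F1 was k+ g b+ / k g+ b.
The two rarest classes, k g b+ and k+ g+ b, are the double crossovers. Comparing them with the parentals, only the k allele has switched, so k is the middle locus and the order is b – k – g.
b–k: (32 + 2)/500 = 0.0680; k–g: (107 + 2)/500 = 0.2180.
Expected DCO frequency = 0.0680 × 0.2180 ≈ 0.01482; observed = 2/500 ≈ 0.00400.
Coefficient of coincidence = 0.00400/0.01482 ≈ 0.270; interference = 1 − 0.270 = 0.730.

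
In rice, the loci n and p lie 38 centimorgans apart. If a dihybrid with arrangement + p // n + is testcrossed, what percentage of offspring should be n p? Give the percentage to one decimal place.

A map distance of 38 centimorgans corresponds to a recombination frequency of 0.380.
The F1 is + p / n +, so n p is a recombinant gamete class with expected frequency r/2 = 0.380/2 = 0.1900.
That is 0.1900 = 19.0% of the progeny.

19.0%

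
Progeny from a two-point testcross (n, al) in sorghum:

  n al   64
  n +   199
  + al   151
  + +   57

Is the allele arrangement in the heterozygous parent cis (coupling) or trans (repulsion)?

trans

The two most frequent classes are + al (151) and n + (199); these are the parental (non-recombinant) types.
So the F1 carried + al on one chromosome and n + on the other — the recessive alleles are on opposite chromosomes (trans / repulsion).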